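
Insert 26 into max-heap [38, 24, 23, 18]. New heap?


Append 26: [38, 24, 23, 18, 26]
Bubble up: swap idx 4(26) with idx 1(24)
Result: [38, 26, 23, 18, 24]


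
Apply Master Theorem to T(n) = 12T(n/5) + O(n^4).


a=12, b=5, c=4. log_5(12)=1.544 < c=4. Case 3: O(n^c) = O(n^4)
Complexity: O(n^4)


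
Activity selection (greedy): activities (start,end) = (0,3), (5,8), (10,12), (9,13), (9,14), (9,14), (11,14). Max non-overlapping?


Greedy: pick earliest-ending, then skip overlaps.
Selected (3 activities): [(0, 3), (5, 8), (10, 12)]


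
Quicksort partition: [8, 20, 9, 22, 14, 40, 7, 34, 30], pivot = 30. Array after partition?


Elements <= 30 go left of pivot.
Result: [8, 20, 9, 22, 14, 7, 30, 34, 40], pivot at index 6


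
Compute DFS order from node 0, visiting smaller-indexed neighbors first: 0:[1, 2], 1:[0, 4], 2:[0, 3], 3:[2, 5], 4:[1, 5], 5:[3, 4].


DFS stack-based: start with [0]
Visit order: [0, 1, 4, 5, 3, 2]


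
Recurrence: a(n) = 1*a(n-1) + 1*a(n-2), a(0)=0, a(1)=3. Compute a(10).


Build bottom-up:
...a(8)=63, a(9)=102, a(10)=1*102+1*63=165


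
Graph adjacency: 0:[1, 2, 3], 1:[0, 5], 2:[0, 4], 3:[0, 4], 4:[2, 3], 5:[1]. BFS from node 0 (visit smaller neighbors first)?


BFS queue: start with [0]
Visit order: [0, 1, 2, 3, 5, 4]


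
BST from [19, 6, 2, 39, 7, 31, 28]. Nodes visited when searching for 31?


BST root = 19
Search for 31: compare at each node
Path: [19, 39, 31]


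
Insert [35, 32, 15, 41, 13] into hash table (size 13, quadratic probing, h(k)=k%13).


Insertions: 35->slot 9; 32->slot 6; 15->slot 2; 41->slot 3; 13->slot 0
Table: [13, None, 15, 41, None, None, 32, None, None, 35, None, None, None]


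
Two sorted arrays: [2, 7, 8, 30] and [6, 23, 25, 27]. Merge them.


Compare heads, take smaller each step.
Merged: [2, 6, 7, 8, 23, 25, 27, 30]


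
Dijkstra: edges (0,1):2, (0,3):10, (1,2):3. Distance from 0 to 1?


Dijkstra from 0:
Distances: {0: 0, 1: 2, 2: 5, 3: 10}
Shortest distance to 1 = 2, path = [0, 1]


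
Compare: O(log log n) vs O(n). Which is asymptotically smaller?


double-logarithmic grows slower than linear
O(log log n) is asymptotically smaller; O(n) grows faster


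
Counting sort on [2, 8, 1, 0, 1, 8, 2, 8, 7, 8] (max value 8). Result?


Count array: [1, 2, 2, 0, 0, 0, 0, 1, 4]
Reconstruct: [0, 1, 1, 2, 2, 7, 8, 8, 8, 8]


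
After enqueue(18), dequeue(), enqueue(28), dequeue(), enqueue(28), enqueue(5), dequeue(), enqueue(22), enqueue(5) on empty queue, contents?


enqueue(18) -> [18]
dequeue() returns 18 -> []
enqueue(28) -> [28]
dequeue() returns 28 -> []
enqueue(28) -> [28]
enqueue(5) -> [28, 5]
dequeue() returns 28 -> [5]
enqueue(22) -> [5, 22]
enqueue(5) -> [5, 22, 5]
Final queue (front to back): [5, 22, 5]


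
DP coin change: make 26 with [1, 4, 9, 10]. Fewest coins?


dp[0]=0; dp[i]=1+min(dp[i-c] for c in coins)
...dp[21]=3, dp[22]=3, dp[23]=3, dp[24]=3, dp[25]=4, dp[26]=4
Minimum coins for 26 = 4


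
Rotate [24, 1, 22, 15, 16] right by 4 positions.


Right rotate by 4: [1, 22, 15, 16, 24]


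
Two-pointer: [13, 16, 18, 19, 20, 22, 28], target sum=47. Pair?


Two pointers: lo=0, hi=6
Found pair: (19, 28) summing to 47


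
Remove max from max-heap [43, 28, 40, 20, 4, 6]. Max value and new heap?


Max = 43
Replace root with last, heapify down
Resulting heap: [40, 28, 6, 20, 4]


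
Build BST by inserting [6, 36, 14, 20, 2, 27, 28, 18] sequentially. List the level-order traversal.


Root = 6; build tree by BST insertion.
Level-Order traversal: [6, 2, 36, 14, 20, 18, 27, 28]


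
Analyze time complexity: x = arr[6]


Analysis: constant-time operation, no loop
Complexity: O(1)


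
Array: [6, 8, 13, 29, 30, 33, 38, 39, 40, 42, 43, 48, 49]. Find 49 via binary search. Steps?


Search for 49:
[0,12] mid=6 arr[6]=38
[7,12] mid=9 arr[9]=42
[10,12] mid=11 arr[11]=48
[12,12] mid=12 arr[12]=49
Total: 4 comparisons


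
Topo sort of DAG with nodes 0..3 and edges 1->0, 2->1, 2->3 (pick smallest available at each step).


Kahn's algorithm, process smallest node first
Order: [2, 1, 0, 3]


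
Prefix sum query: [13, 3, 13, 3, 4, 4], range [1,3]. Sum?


Prefix sums: [0, 13, 16, 29, 32, 36, 40]
Sum[1..3] = prefix[4] - prefix[1] = 32 - 13 = 19


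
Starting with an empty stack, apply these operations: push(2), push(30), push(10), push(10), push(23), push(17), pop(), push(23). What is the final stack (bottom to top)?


push(2) -> [2]
push(30) -> [2, 30]
push(10) -> [2, 30, 10]
push(10) -> [2, 30, 10, 10]
push(23) -> [2, 30, 10, 10, 23]
push(17) -> [2, 30, 10, 10, 23, 17]
pop() returns 17 -> [2, 30, 10, 10, 23]
push(23) -> [2, 30, 10, 10, 23, 23]
Final stack (bottom to top): [2, 30, 10, 10, 23, 23]


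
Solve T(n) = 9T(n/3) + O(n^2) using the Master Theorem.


a=9, b=3, c=2. log_3(9)=2 = c=2. Case 2: O(n^c log n) = O(n^2 log n)
Complexity: O(n^2 log n)


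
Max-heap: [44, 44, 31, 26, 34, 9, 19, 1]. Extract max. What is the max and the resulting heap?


Max = 44
Replace root with last, heapify down
Resulting heap: [44, 34, 31, 26, 1, 9, 19]


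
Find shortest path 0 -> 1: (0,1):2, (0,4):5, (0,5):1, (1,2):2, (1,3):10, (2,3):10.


Dijkstra from 0:
Distances: {0: 0, 1: 2, 2: 4, 3: 12, 4: 5, 5: 1}
Shortest distance to 1 = 2, path = [0, 1]


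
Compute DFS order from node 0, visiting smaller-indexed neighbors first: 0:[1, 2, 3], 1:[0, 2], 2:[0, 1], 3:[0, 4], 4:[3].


DFS stack-based: start with [0]
Visit order: [0, 1, 2, 3, 4]


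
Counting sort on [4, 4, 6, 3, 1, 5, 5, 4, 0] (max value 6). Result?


Count array: [1, 1, 0, 1, 3, 2, 1]
Reconstruct: [0, 1, 3, 4, 4, 4, 5, 5, 6]


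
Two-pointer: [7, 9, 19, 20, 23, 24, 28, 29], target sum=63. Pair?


Two pointers: lo=0, hi=7
No pair sums to 63


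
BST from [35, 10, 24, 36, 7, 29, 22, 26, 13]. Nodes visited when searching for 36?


BST root = 35
Search for 36: compare at each node
Path: [35, 36]


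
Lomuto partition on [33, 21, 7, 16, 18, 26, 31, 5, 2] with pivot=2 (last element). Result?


Elements <= 2 go left of pivot.
Result: [2, 21, 7, 16, 18, 26, 31, 5, 33], pivot at index 0


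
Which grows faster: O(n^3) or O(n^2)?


quadratic grows slower than cubic
O(n^2) is asymptotically smaller; O(n^3) grows faster


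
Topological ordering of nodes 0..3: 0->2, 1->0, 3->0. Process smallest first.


Kahn's algorithm, process smallest node first
Order: [1, 3, 0, 2]


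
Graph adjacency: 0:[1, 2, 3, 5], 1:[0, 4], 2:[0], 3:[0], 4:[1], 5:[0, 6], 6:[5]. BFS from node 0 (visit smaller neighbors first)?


BFS queue: start with [0]
Visit order: [0, 1, 2, 3, 5, 4, 6]


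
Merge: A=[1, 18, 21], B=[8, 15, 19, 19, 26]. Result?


Compare heads, take smaller each step.
Merged: [1, 8, 15, 18, 19, 19, 21, 26]


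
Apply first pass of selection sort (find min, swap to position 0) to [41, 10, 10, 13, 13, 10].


After one pass: [10, 41, 10, 13, 13, 10]


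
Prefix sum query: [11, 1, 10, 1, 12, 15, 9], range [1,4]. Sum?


Prefix sums: [0, 11, 12, 22, 23, 35, 50, 59]
Sum[1..4] = prefix[5] - prefix[1] = 35 - 11 = 24


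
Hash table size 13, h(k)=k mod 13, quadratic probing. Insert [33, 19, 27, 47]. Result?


Insertions: 33->slot 7; 19->slot 6; 27->slot 1; 47->slot 8
Table: [None, 27, None, None, None, None, 19, 33, 47, None, None, None, None]


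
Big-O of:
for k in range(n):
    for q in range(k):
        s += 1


Per nesting level: O(n) * O(n) [triangular over k] = O(n^2)
Complexity: O(n^2)


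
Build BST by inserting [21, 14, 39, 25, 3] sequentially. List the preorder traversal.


Root = 21; build tree by BST insertion.
Preorder traversal: [21, 14, 3, 39, 25]


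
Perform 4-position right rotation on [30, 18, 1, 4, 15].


Right rotate by 4: [18, 1, 4, 15, 30]


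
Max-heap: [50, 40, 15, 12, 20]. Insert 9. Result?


Append 9: [50, 40, 15, 12, 20, 9]
Bubble up: no swaps needed
Result: [50, 40, 15, 12, 20, 9]


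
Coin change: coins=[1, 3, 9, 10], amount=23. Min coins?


dp[0]=0; dp[i]=1+min(dp[i-c] for c in coins)
...dp[18]=2, dp[19]=2, dp[20]=2, dp[21]=3, dp[22]=3, dp[23]=3
Minimum coins for 23 = 3


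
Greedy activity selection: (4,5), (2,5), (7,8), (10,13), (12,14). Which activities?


Greedy: pick earliest-ending, then skip overlaps.
Selected (3 activities): [(4, 5), (7, 8), (10, 13)]


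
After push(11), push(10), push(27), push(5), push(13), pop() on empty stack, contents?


push(11) -> [11]
push(10) -> [11, 10]
push(27) -> [11, 10, 27]
push(5) -> [11, 10, 27, 5]
push(13) -> [11, 10, 27, 5, 13]
pop() returns 13 -> [11, 10, 27, 5]
Final stack (bottom to top): [11, 10, 27, 5]


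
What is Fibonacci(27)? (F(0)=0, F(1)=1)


F(n)=F(n-1)+F(n-2)
...F(25)=75025, F(26)=121393, F(27)=196418


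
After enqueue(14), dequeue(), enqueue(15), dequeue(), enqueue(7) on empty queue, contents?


enqueue(14) -> [14]
dequeue() returns 14 -> []
enqueue(15) -> [15]
dequeue() returns 15 -> []
enqueue(7) -> [7]
Final queue (front to back): [7]


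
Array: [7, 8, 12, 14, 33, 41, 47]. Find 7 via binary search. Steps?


Search for 7:
[0,6] mid=3 arr[3]=14
[0,2] mid=1 arr[1]=8
[0,0] mid=0 arr[0]=7
Total: 3 comparisons


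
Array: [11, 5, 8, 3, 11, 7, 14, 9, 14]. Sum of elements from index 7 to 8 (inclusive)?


Prefix sums: [0, 11, 16, 24, 27, 38, 45, 59, 68, 82]
Sum[7..8] = prefix[9] - prefix[7] = 82 - 59 = 23


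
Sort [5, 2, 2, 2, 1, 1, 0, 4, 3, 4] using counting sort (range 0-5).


Count array: [1, 2, 3, 1, 2, 1]
Reconstruct: [0, 1, 1, 2, 2, 2, 3, 4, 4, 5]


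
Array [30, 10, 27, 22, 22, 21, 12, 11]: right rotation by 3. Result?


Right rotate by 3: [21, 12, 11, 30, 10, 27, 22, 22]


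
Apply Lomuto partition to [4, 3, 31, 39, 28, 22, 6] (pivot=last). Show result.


Elements <= 6 go left of pivot.
Result: [4, 3, 6, 39, 28, 22, 31], pivot at index 2


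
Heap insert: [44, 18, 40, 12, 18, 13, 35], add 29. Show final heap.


Append 29: [44, 18, 40, 12, 18, 13, 35, 29]
Bubble up: swap idx 7(29) with idx 3(12); swap idx 3(29) with idx 1(18)
Result: [44, 29, 40, 18, 18, 13, 35, 12]


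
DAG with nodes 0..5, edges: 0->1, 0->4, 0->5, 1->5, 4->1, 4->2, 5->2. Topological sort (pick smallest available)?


Kahn's algorithm, process smallest node first
Order: [0, 3, 4, 1, 5, 2]


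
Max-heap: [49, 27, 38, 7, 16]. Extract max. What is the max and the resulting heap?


Max = 49
Replace root with last, heapify down
Resulting heap: [38, 27, 16, 7]


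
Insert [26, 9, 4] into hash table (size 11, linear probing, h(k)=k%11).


Insertions: 26->slot 4; 9->slot 9; 4->slot 5
Table: [None, None, None, None, 26, 4, None, None, None, 9, None]


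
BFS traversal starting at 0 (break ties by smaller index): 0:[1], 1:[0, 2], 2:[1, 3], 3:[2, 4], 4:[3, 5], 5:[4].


BFS queue: start with [0]
Visit order: [0, 1, 2, 3, 4, 5]


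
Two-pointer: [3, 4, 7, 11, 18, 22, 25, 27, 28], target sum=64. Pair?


Two pointers: lo=0, hi=8
No pair sums to 64


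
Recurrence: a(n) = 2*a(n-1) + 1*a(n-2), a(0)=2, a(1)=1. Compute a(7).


Build bottom-up:
...a(5)=53, a(6)=128, a(7)=2*128+1*53=309


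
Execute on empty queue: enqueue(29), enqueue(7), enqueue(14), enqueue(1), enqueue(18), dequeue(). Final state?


enqueue(29) -> [29]
enqueue(7) -> [29, 7]
enqueue(14) -> [29, 7, 14]
enqueue(1) -> [29, 7, 14, 1]
enqueue(18) -> [29, 7, 14, 1, 18]
dequeue() returns 29 -> [7, 14, 1, 18]
Final queue (front to back): [7, 14, 1, 18]


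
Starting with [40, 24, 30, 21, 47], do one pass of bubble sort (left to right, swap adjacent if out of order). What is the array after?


After one pass: [24, 30, 21, 40, 47]


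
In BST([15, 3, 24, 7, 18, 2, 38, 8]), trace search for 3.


BST root = 15
Search for 3: compare at each node
Path: [15, 3]


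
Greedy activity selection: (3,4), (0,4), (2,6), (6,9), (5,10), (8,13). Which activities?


Greedy: pick earliest-ending, then skip overlaps.
Selected (2 activities): [(3, 4), (6, 9)]


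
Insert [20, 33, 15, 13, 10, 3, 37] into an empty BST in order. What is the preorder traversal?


Root = 20; build tree by BST insertion.
Preorder traversal: [20, 15, 13, 10, 3, 33, 37]


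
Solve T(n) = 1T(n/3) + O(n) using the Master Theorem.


a=1, b=3, c=1. log_3(1)=0 < c=1. Case 3: O(n^c) = O(n)
Complexity: O(n)


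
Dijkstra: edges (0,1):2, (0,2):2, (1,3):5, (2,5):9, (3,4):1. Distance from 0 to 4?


Dijkstra from 0:
Distances: {0: 0, 1: 2, 2: 2, 3: 7, 4: 8, 5: 11}
Shortest distance to 4 = 8, path = [0, 1, 3, 4]


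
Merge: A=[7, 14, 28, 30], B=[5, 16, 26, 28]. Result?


Compare heads, take smaller each step.
Merged: [5, 7, 14, 16, 26, 28, 28, 30]


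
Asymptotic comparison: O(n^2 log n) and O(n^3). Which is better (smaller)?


n^2 log n grows slower than cubic
O(n^2 log n) is asymptotically smaller; O(n^3) grows faster


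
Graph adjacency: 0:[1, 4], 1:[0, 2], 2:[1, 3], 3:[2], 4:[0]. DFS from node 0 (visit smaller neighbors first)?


DFS stack-based: start with [0]
Visit order: [0, 1, 2, 3, 4]


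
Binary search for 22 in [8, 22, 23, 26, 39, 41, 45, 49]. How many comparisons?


Search for 22:
[0,7] mid=3 arr[3]=26
[0,2] mid=1 arr[1]=22
Total: 2 comparisons


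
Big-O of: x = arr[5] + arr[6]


Analysis: constant-time operation, no loop
Complexity: O(1)


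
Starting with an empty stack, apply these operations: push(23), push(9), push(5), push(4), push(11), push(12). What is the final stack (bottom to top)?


push(23) -> [23]
push(9) -> [23, 9]
push(5) -> [23, 9, 5]
push(4) -> [23, 9, 5, 4]
push(11) -> [23, 9, 5, 4, 11]
push(12) -> [23, 9, 5, 4, 11, 12]
Final stack (bottom to top): [23, 9, 5, 4, 11, 12]


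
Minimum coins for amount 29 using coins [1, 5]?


dp[0]=0; dp[i]=1+min(dp[i-c] for c in coins)
...dp[24]=8, dp[25]=5, dp[26]=6, dp[27]=7, dp[28]=8, dp[29]=9
Minimum coins for 29 = 9


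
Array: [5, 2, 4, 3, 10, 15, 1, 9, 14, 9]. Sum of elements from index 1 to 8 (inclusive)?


Prefix sums: [0, 5, 7, 11, 14, 24, 39, 40, 49, 63, 72]
Sum[1..8] = prefix[9] - prefix[1] = 63 - 5 = 58


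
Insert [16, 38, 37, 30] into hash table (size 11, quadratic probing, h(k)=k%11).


Insertions: 16->slot 5; 38->slot 6; 37->slot 4; 30->slot 8
Table: [None, None, None, None, 37, 16, 38, None, 30, None, None]


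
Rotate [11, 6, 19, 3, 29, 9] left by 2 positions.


Left rotate by 2: [19, 3, 29, 9, 11, 6]


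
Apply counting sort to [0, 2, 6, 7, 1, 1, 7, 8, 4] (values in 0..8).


Count array: [1, 2, 1, 0, 1, 0, 1, 2, 1]
Reconstruct: [0, 1, 1, 2, 4, 6, 7, 7, 8]


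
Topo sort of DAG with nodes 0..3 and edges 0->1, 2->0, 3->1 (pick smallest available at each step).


Kahn's algorithm, process smallest node first
Order: [2, 0, 3, 1]


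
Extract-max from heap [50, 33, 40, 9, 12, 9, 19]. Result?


Max = 50
Replace root with last, heapify down
Resulting heap: [40, 33, 19, 9, 12, 9]


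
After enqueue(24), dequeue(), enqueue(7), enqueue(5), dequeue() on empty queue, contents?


enqueue(24) -> [24]
dequeue() returns 24 -> []
enqueue(7) -> [7]
enqueue(5) -> [7, 5]
dequeue() returns 7 -> [5]
Final queue (front to back): [5]


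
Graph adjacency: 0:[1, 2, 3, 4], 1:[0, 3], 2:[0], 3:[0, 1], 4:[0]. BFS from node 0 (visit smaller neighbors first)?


BFS queue: start with [0]
Visit order: [0, 1, 2, 3, 4]


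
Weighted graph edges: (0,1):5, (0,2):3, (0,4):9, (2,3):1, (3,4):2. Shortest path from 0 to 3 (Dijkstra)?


Dijkstra from 0:
Distances: {0: 0, 1: 5, 2: 3, 3: 4, 4: 6}
Shortest distance to 3 = 4, path = [0, 2, 3]


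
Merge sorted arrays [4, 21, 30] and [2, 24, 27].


Compare heads, take smaller each step.
Merged: [2, 4, 21, 24, 27, 30]


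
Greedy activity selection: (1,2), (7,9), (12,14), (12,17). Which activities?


Greedy: pick earliest-ending, then skip overlaps.
Selected (3 activities): [(1, 2), (7, 9), (12, 14)]


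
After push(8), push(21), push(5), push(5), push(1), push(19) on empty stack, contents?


push(8) -> [8]
push(21) -> [8, 21]
push(5) -> [8, 21, 5]
push(5) -> [8, 21, 5, 5]
push(1) -> [8, 21, 5, 5, 1]
push(19) -> [8, 21, 5, 5, 1, 19]
Final stack (bottom to top): [8, 21, 5, 5, 1, 19]


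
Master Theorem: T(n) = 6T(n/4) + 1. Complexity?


a=6, b=4, c=0. log_4(6)=1.292 > c=0. Case 1: O(n^log_b(a)) = O(n^1.292)
Complexity: O(n^1.292)


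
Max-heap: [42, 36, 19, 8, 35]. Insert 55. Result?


Append 55: [42, 36, 19, 8, 35, 55]
Bubble up: swap idx 5(55) with idx 2(19); swap idx 2(55) with idx 0(42)
Result: [55, 36, 42, 8, 35, 19]


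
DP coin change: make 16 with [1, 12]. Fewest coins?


dp[0]=0; dp[i]=1+min(dp[i-c] for c in coins)
...dp[11]=11, dp[12]=1, dp[13]=2, dp[14]=3, dp[15]=4, dp[16]=5
Minimum coins for 16 = 5


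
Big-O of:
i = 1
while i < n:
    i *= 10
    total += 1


Per nesting level: O(log n) = O(log n)
Complexity: O(log n)


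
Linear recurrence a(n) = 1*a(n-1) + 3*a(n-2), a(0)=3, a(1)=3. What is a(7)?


Build bottom-up:
...a(5)=120, a(6)=291, a(7)=1*291+3*120=651


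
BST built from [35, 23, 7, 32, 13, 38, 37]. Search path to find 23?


BST root = 35
Search for 23: compare at each node
Path: [35, 23]


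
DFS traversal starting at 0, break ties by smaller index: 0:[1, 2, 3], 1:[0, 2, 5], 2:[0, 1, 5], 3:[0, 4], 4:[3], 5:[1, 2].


DFS stack-based: start with [0]
Visit order: [0, 1, 2, 5, 3, 4]


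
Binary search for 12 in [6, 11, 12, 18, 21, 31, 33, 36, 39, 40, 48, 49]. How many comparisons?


Search for 12:
[0,11] mid=5 arr[5]=31
[0,4] mid=2 arr[2]=12
Total: 2 comparisons


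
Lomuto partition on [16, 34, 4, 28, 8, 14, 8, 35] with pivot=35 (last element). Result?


Elements <= 35 go left of pivot.
Result: [16, 34, 4, 28, 8, 14, 8, 35], pivot at index 7


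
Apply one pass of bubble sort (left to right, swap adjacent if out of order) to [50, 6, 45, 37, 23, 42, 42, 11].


After one pass: [6, 45, 37, 23, 42, 42, 11, 50]


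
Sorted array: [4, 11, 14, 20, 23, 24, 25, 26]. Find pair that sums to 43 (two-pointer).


Two pointers: lo=0, hi=7
Found pair: (20, 23) summing to 43


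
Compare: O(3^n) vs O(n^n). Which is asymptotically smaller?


exponential (base 3) grows slower than n^n
O(3^n) is asymptotically smaller; O(n^n) grows faster


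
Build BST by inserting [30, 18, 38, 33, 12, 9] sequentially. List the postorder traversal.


Root = 30; build tree by BST insertion.
Postorder traversal: [9, 12, 18, 33, 38, 30]


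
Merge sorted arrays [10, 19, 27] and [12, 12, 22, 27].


Compare heads, take smaller each step.
Merged: [10, 12, 12, 19, 22, 27, 27]


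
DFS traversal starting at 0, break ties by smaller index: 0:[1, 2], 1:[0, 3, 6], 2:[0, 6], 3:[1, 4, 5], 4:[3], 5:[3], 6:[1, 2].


DFS stack-based: start with [0]
Visit order: [0, 1, 3, 4, 5, 6, 2]


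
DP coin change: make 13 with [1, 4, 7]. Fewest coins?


dp[0]=0; dp[i]=1+min(dp[i-c] for c in coins)
...dp[8]=2, dp[9]=3, dp[10]=4, dp[11]=2, dp[12]=3, dp[13]=4
Minimum coins for 13 = 4


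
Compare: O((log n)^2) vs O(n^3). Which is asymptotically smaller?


polylogarithmic grows slower than cubic
O((log n)^2) is asymptotically smaller; O(n^3) grows faster


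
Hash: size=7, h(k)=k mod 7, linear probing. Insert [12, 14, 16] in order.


Insertions: 12->slot 5; 14->slot 0; 16->slot 2
Table: [14, None, 16, None, None, 12, None]


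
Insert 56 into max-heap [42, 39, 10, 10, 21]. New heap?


Append 56: [42, 39, 10, 10, 21, 56]
Bubble up: swap idx 5(56) with idx 2(10); swap idx 2(56) with idx 0(42)
Result: [56, 39, 42, 10, 21, 10]


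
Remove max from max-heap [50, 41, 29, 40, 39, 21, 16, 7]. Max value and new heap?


Max = 50
Replace root with last, heapify down
Resulting heap: [41, 40, 29, 7, 39, 21, 16]


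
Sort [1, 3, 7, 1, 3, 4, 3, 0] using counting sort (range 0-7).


Count array: [1, 2, 0, 3, 1, 0, 0, 1]
Reconstruct: [0, 1, 1, 3, 3, 3, 4, 7]


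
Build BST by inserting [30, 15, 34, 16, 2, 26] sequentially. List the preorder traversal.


Root = 30; build tree by BST insertion.
Preorder traversal: [30, 15, 2, 16, 26, 34]


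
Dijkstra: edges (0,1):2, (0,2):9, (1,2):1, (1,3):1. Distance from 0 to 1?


Dijkstra from 0:
Distances: {0: 0, 1: 2, 2: 3, 3: 3}
Shortest distance to 1 = 2, path = [0, 1]


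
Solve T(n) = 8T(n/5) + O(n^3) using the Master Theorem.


a=8, b=5, c=3. log_5(8)=1.292 < c=3. Case 3: O(n^c) = O(n^3)
Complexity: O(n^3)


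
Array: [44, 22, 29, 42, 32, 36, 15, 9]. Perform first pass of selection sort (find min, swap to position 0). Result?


After one pass: [9, 22, 29, 42, 32, 36, 15, 44]


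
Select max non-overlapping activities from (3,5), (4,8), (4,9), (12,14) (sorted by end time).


Greedy: pick earliest-ending, then skip overlaps.
Selected (2 activities): [(3, 5), (12, 14)]


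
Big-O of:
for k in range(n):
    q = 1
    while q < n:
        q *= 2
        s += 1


Per nesting level: O(n) * O(log n) = O(n log n)
Complexity: O(n log n)


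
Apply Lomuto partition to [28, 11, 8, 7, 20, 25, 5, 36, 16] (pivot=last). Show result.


Elements <= 16 go left of pivot.
Result: [11, 8, 7, 5, 16, 25, 28, 36, 20], pivot at index 4


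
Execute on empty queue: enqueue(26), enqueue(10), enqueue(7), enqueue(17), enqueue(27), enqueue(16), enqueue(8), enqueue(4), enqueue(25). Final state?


enqueue(26) -> [26]
enqueue(10) -> [26, 10]
enqueue(7) -> [26, 10, 7]
enqueue(17) -> [26, 10, 7, 17]
enqueue(27) -> [26, 10, 7, 17, 27]
enqueue(16) -> [26, 10, 7, 17, 27, 16]
enqueue(8) -> [26, 10, 7, 17, 27, 16, 8]
enqueue(4) -> [26, 10, 7, 17, 27, 16, 8, 4]
enqueue(25) -> [26, 10, 7, 17, 27, 16, 8, 4, 25]
Final queue (front to back): [26, 10, 7, 17, 27, 16, 8, 4, 25]


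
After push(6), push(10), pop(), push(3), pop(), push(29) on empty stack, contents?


push(6) -> [6]
push(10) -> [6, 10]
pop() returns 10 -> [6]
push(3) -> [6, 3]
pop() returns 3 -> [6]
push(29) -> [6, 29]
Final stack (bottom to top): [6, 29]


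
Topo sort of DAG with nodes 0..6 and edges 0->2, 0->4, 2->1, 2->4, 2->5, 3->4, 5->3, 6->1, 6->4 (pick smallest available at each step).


Kahn's algorithm, process smallest node first
Order: [0, 2, 5, 3, 6, 1, 4]


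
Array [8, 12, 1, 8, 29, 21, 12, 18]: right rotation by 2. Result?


Right rotate by 2: [12, 18, 8, 12, 1, 8, 29, 21]


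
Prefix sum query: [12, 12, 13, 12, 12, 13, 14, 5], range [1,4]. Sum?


Prefix sums: [0, 12, 24, 37, 49, 61, 74, 88, 93]
Sum[1..4] = prefix[5] - prefix[1] = 61 - 12 = 49


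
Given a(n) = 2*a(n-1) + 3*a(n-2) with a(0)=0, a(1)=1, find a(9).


Build bottom-up:
...a(7)=547, a(8)=1640, a(9)=2*1640+3*547=4921


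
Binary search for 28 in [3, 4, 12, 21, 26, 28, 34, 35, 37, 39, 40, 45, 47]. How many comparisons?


Search for 28:
[0,12] mid=6 arr[6]=34
[0,5] mid=2 arr[2]=12
[3,5] mid=4 arr[4]=26
[5,5] mid=5 arr[5]=28
Total: 4 comparisons


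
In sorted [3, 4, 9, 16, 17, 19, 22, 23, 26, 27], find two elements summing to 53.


Two pointers: lo=0, hi=9
Found pair: (26, 27) summing to 53


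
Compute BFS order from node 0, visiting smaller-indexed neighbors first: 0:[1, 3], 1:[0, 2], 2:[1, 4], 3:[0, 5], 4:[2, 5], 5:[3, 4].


BFS queue: start with [0]
Visit order: [0, 1, 3, 2, 5, 4]


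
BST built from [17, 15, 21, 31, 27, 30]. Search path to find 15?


BST root = 17
Search for 15: compare at each node
Path: [17, 15]


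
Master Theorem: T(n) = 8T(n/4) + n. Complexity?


a=8, b=4, c=1. log_4(8)=1.5 > c=1. Case 1: O(n^log_b(a)) = O(n^1.500)
Complexity: O(n^1.500)


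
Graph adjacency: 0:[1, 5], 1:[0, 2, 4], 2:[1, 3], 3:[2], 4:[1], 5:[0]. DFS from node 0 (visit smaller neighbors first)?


DFS stack-based: start with [0]
Visit order: [0, 1, 2, 3, 4, 5]


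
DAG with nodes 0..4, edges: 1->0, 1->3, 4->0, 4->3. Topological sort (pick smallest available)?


Kahn's algorithm, process smallest node first
Order: [1, 2, 4, 0, 3]


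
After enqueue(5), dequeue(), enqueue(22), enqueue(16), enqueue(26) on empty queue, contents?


enqueue(5) -> [5]
dequeue() returns 5 -> []
enqueue(22) -> [22]
enqueue(16) -> [22, 16]
enqueue(26) -> [22, 16, 26]
Final queue (front to back): [22, 16, 26]


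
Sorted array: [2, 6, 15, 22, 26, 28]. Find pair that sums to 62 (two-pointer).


Two pointers: lo=0, hi=5
No pair sums to 62


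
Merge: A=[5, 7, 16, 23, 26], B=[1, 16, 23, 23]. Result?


Compare heads, take smaller each step.
Merged: [1, 5, 7, 16, 16, 23, 23, 23, 26]


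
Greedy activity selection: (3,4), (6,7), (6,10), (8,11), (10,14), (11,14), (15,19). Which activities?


Greedy: pick earliest-ending, then skip overlaps.
Selected (5 activities): [(3, 4), (6, 7), (8, 11), (11, 14), (15, 19)]


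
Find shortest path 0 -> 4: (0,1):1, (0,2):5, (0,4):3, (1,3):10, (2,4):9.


Dijkstra from 0:
Distances: {0: 0, 1: 1, 2: 5, 3: 11, 4: 3}
Shortest distance to 4 = 3, path = [0, 4]


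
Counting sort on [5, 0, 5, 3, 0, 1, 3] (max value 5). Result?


Count array: [2, 1, 0, 2, 0, 2]
Reconstruct: [0, 0, 1, 3, 3, 5, 5]


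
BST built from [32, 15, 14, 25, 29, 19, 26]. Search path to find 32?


BST root = 32
Search for 32: compare at each node
Path: [32]


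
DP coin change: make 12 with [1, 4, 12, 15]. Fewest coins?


dp[0]=0; dp[i]=1+min(dp[i-c] for c in coins)
...dp[7]=4, dp[8]=2, dp[9]=3, dp[10]=4, dp[11]=5, dp[12]=1
Minimum coins for 12 = 1


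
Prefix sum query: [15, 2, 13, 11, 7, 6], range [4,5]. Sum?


Prefix sums: [0, 15, 17, 30, 41, 48, 54]
Sum[4..5] = prefix[6] - prefix[4] = 54 - 41 = 13


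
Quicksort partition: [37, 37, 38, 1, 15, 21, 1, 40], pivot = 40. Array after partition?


Elements <= 40 go left of pivot.
Result: [37, 37, 38, 1, 15, 21, 1, 40], pivot at index 7


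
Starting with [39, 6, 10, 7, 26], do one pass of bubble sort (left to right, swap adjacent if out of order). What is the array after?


After one pass: [6, 10, 7, 26, 39]


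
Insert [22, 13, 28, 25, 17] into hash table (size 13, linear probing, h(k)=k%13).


Insertions: 22->slot 9; 13->slot 0; 28->slot 2; 25->slot 12; 17->slot 4
Table: [13, None, 28, None, 17, None, None, None, None, 22, None, None, 25]


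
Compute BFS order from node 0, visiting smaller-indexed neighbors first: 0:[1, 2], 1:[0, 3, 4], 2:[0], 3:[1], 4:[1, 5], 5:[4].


BFS queue: start with [0]
Visit order: [0, 1, 2, 3, 4, 5]


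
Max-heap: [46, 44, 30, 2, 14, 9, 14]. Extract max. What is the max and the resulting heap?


Max = 46
Replace root with last, heapify down
Resulting heap: [44, 14, 30, 2, 14, 9]


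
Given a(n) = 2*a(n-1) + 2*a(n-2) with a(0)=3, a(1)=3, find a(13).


Build bottom-up:
...a(11)=94944, a(12)=259392, a(13)=2*259392+2*94944=708672


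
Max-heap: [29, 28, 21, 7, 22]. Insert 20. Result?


Append 20: [29, 28, 21, 7, 22, 20]
Bubble up: no swaps needed
Result: [29, 28, 21, 7, 22, 20]


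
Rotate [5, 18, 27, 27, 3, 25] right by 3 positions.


Right rotate by 3: [27, 3, 25, 5, 18, 27]


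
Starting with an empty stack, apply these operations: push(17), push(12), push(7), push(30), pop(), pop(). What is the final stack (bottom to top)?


push(17) -> [17]
push(12) -> [17, 12]
push(7) -> [17, 12, 7]
push(30) -> [17, 12, 7, 30]
pop() returns 30 -> [17, 12, 7]
pop() returns 7 -> [17, 12]
Final stack (bottom to top): [17, 12]


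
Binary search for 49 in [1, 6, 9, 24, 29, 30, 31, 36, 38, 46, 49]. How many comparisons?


Search for 49:
[0,10] mid=5 arr[5]=30
[6,10] mid=8 arr[8]=38
[9,10] mid=9 arr[9]=46
[10,10] mid=10 arr[10]=49
Total: 4 comparisons


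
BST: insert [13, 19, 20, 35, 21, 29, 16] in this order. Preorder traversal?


Root = 13; build tree by BST insertion.
Preorder traversal: [13, 19, 16, 20, 35, 21, 29]


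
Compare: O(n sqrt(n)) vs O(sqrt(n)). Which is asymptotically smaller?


sublinear grows slower than n^1.5
O(sqrt(n)) is asymptotically smaller; O(n sqrt(n)) grows faster


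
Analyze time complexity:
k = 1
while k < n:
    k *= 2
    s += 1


Per nesting level: O(log n) = O(log n)
Complexity: O(log n)


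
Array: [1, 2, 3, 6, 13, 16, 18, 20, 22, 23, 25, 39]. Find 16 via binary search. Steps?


Search for 16:
[0,11] mid=5 arr[5]=16
Total: 1 comparisons


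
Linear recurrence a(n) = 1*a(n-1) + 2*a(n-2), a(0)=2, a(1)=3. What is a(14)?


Build bottom-up:
...a(12)=6827, a(13)=13653, a(14)=1*13653+2*6827=27307


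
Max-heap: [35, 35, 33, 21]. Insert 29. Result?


Append 29: [35, 35, 33, 21, 29]
Bubble up: no swaps needed
Result: [35, 35, 33, 21, 29]


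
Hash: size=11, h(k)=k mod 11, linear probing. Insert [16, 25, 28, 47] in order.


Insertions: 16->slot 5; 25->slot 3; 28->slot 6; 47->slot 4
Table: [None, None, None, 25, 47, 16, 28, None, None, None, None]


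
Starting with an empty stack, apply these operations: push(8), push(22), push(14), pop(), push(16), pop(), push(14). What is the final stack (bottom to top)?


push(8) -> [8]
push(22) -> [8, 22]
push(14) -> [8, 22, 14]
pop() returns 14 -> [8, 22]
push(16) -> [8, 22, 16]
pop() returns 16 -> [8, 22]
push(14) -> [8, 22, 14]
Final stack (bottom to top): [8, 22, 14]


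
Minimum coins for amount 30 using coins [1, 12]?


dp[0]=0; dp[i]=1+min(dp[i-c] for c in coins)
...dp[25]=3, dp[26]=4, dp[27]=5, dp[28]=6, dp[29]=7, dp[30]=8
Minimum coins for 30 = 8


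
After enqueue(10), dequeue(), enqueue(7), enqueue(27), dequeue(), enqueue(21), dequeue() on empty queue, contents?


enqueue(10) -> [10]
dequeue() returns 10 -> []
enqueue(7) -> [7]
enqueue(27) -> [7, 27]
dequeue() returns 7 -> [27]
enqueue(21) -> [27, 21]
dequeue() returns 27 -> [21]
Final queue (front to back): [21]


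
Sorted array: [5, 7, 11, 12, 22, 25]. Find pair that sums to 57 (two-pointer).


Two pointers: lo=0, hi=5
No pair sums to 57


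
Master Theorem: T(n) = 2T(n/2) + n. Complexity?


a=2, b=2, c=1. log_2(2)=1 = c=1. Case 2: O(n^c log n) = O(n log n)
Complexity: O(n log n)


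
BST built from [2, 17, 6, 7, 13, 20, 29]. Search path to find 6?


BST root = 2
Search for 6: compare at each node
Path: [2, 17, 6]


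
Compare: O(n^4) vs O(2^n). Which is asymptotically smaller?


quartic grows slower than exponential
O(n^4) is asymptotically smaller; O(2^n) grows faster


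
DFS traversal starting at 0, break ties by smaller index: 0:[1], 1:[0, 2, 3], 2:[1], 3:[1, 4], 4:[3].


DFS stack-based: start with [0]
Visit order: [0, 1, 2, 3, 4]


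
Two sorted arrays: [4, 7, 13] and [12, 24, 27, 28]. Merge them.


Compare heads, take smaller each step.
Merged: [4, 7, 12, 13, 24, 27, 28]


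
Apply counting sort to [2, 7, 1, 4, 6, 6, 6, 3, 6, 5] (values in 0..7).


Count array: [0, 1, 1, 1, 1, 1, 4, 1]
Reconstruct: [1, 2, 3, 4, 5, 6, 6, 6, 6, 7]


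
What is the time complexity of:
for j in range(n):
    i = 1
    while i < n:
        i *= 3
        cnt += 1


Per nesting level: O(n) * O(log n) = O(n log n)
Complexity: O(n log n)


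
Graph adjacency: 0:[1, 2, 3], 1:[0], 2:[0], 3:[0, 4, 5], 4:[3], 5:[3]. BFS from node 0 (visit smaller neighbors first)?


BFS queue: start with [0]
Visit order: [0, 1, 2, 3, 4, 5]


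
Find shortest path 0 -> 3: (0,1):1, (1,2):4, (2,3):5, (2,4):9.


Dijkstra from 0:
Distances: {0: 0, 1: 1, 2: 5, 3: 10, 4: 14}
Shortest distance to 3 = 10, path = [0, 1, 2, 3]


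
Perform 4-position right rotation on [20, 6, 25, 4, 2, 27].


Right rotate by 4: [25, 4, 2, 27, 20, 6]


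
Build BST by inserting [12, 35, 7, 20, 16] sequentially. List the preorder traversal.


Root = 12; build tree by BST insertion.
Preorder traversal: [12, 7, 35, 20, 16]


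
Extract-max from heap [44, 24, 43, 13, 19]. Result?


Max = 44
Replace root with last, heapify down
Resulting heap: [43, 24, 19, 13]


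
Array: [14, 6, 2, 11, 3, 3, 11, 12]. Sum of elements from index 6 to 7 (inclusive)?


Prefix sums: [0, 14, 20, 22, 33, 36, 39, 50, 62]
Sum[6..7] = prefix[8] - prefix[6] = 62 - 39 = 23


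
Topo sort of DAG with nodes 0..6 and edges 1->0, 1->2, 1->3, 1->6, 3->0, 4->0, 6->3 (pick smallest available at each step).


Kahn's algorithm, process smallest node first
Order: [1, 2, 4, 5, 6, 3, 0]


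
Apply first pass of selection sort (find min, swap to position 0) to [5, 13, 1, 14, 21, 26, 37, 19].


After one pass: [1, 13, 5, 14, 21, 26, 37, 19]


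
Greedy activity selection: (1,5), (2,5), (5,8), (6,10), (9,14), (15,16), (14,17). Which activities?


Greedy: pick earliest-ending, then skip overlaps.
Selected (4 activities): [(1, 5), (5, 8), (9, 14), (15, 16)]


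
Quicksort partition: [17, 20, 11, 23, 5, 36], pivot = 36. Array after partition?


Elements <= 36 go left of pivot.
Result: [17, 20, 11, 23, 5, 36], pivot at index 5


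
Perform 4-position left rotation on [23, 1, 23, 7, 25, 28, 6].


Left rotate by 4: [25, 28, 6, 23, 1, 23, 7]


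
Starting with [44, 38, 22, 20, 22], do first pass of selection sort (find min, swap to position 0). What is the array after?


After one pass: [20, 38, 22, 44, 22]


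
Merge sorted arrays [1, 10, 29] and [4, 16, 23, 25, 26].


Compare heads, take smaller each step.
Merged: [1, 4, 10, 16, 23, 25, 26, 29]


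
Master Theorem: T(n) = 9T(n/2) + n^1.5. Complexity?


a=9, b=2, c=1.5. log_2(9)=3.170 > c=1.5. Case 1: O(n^log_b(a)) = O(n^3.170)
Complexity: O(n^3.170)


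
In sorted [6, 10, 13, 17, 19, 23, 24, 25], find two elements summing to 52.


Two pointers: lo=0, hi=7
No pair sums to 52


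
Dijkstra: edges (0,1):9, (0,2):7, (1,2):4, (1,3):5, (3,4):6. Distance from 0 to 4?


Dijkstra from 0:
Distances: {0: 0, 1: 9, 2: 7, 3: 14, 4: 20}
Shortest distance to 4 = 20, path = [0, 1, 3, 4]


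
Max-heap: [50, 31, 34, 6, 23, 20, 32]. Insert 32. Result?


Append 32: [50, 31, 34, 6, 23, 20, 32, 32]
Bubble up: swap idx 7(32) with idx 3(6); swap idx 3(32) with idx 1(31)
Result: [50, 32, 34, 31, 23, 20, 32, 6]


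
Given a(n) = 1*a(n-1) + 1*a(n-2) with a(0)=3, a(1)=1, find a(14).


Build bottom-up:
...a(12)=411, a(13)=665, a(14)=1*665+1*411=1076


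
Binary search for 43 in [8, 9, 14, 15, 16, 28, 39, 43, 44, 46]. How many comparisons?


Search for 43:
[0,9] mid=4 arr[4]=16
[5,9] mid=7 arr[7]=43
Total: 2 comparisons


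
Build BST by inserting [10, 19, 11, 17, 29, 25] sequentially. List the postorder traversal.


Root = 10; build tree by BST insertion.
Postorder traversal: [17, 11, 25, 29, 19, 10]


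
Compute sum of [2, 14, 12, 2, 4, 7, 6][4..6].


Prefix sums: [0, 2, 16, 28, 30, 34, 41, 47]
Sum[4..6] = prefix[7] - prefix[4] = 47 - 30 = 17


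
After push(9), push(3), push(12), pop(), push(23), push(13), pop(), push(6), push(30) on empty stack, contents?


push(9) -> [9]
push(3) -> [9, 3]
push(12) -> [9, 3, 12]
pop() returns 12 -> [9, 3]
push(23) -> [9, 3, 23]
push(13) -> [9, 3, 23, 13]
pop() returns 13 -> [9, 3, 23]
push(6) -> [9, 3, 23, 6]
push(30) -> [9, 3, 23, 6, 30]
Final stack (bottom to top): [9, 3, 23, 6, 30]


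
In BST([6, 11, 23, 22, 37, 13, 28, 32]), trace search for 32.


BST root = 6
Search for 32: compare at each node
Path: [6, 11, 23, 37, 28, 32]


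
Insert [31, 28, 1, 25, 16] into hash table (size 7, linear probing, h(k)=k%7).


Insertions: 31->slot 3; 28->slot 0; 1->slot 1; 25->slot 4; 16->slot 2
Table: [28, 1, 16, 31, 25, None, None]


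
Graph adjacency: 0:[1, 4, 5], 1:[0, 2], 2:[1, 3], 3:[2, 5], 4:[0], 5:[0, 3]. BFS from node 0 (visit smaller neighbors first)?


BFS queue: start with [0]
Visit order: [0, 1, 4, 5, 2, 3]


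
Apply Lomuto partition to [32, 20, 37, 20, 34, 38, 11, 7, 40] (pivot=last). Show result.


Elements <= 40 go left of pivot.
Result: [32, 20, 37, 20, 34, 38, 11, 7, 40], pivot at index 8


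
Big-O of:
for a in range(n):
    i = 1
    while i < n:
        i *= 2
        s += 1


Per nesting level: O(n) * O(log n) = O(n log n)
Complexity: O(n log n)


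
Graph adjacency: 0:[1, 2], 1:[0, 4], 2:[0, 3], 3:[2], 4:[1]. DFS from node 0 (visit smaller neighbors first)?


DFS stack-based: start with [0]
Visit order: [0, 1, 4, 2, 3]


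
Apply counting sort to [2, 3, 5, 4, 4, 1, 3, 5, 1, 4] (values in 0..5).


Count array: [0, 2, 1, 2, 3, 2]
Reconstruct: [1, 1, 2, 3, 3, 4, 4, 4, 5, 5]


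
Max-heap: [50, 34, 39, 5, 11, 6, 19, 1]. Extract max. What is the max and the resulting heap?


Max = 50
Replace root with last, heapify down
Resulting heap: [39, 34, 19, 5, 11, 6, 1]


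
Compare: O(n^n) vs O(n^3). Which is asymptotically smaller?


cubic grows slower than n^n
O(n^3) is asymptotically smaller; O(n^n) grows faster


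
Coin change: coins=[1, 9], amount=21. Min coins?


dp[0]=0; dp[i]=1+min(dp[i-c] for c in coins)
...dp[16]=8, dp[17]=9, dp[18]=2, dp[19]=3, dp[20]=4, dp[21]=5
Minimum coins for 21 = 5


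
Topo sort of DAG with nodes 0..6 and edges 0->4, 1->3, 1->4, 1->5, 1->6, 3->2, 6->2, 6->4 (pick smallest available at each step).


Kahn's algorithm, process smallest node first
Order: [0, 1, 3, 5, 6, 2, 4]


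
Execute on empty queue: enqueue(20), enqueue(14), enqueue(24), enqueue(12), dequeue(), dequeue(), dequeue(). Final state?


enqueue(20) -> [20]
enqueue(14) -> [20, 14]
enqueue(24) -> [20, 14, 24]
enqueue(12) -> [20, 14, 24, 12]
dequeue() returns 20 -> [14, 24, 12]
dequeue() returns 14 -> [24, 12]
dequeue() returns 24 -> [12]
Final queue (front to back): [12]


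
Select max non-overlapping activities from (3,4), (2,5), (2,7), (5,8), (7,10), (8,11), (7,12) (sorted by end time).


Greedy: pick earliest-ending, then skip overlaps.
Selected (3 activities): [(3, 4), (5, 8), (8, 11)]


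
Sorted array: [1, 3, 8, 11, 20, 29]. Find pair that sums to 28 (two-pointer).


Two pointers: lo=0, hi=5
Found pair: (8, 20) summing to 28


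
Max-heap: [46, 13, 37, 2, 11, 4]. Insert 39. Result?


Append 39: [46, 13, 37, 2, 11, 4, 39]
Bubble up: swap idx 6(39) with idx 2(37)
Result: [46, 13, 39, 2, 11, 4, 37]


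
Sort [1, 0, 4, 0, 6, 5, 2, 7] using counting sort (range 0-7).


Count array: [2, 1, 1, 0, 1, 1, 1, 1]
Reconstruct: [0, 0, 1, 2, 4, 5, 6, 7]


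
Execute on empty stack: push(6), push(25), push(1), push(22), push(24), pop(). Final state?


push(6) -> [6]
push(25) -> [6, 25]
push(1) -> [6, 25, 1]
push(22) -> [6, 25, 1, 22]
push(24) -> [6, 25, 1, 22, 24]
pop() returns 24 -> [6, 25, 1, 22]
Final stack (bottom to top): [6, 25, 1, 22]


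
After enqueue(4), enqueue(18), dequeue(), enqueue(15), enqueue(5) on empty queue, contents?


enqueue(4) -> [4]
enqueue(18) -> [4, 18]
dequeue() returns 4 -> [18]
enqueue(15) -> [18, 15]
enqueue(5) -> [18, 15, 5]
Final queue (front to back): [18, 15, 5]


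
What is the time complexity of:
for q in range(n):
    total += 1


Per nesting level: O(n) = O(n)
Complexity: O(n)


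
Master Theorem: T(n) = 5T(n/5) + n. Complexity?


a=5, b=5, c=1. log_5(5)=1 = c=1. Case 2: O(n^c log n) = O(n log n)
Complexity: O(n log n)


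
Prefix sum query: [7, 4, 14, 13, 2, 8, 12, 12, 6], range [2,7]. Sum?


Prefix sums: [0, 7, 11, 25, 38, 40, 48, 60, 72, 78]
Sum[2..7] = prefix[8] - prefix[2] = 72 - 11 = 61


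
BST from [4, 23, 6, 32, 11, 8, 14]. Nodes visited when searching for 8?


BST root = 4
Search for 8: compare at each node
Path: [4, 23, 6, 11, 8]


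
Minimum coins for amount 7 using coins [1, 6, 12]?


dp[0]=0; dp[i]=1+min(dp[i-c] for c in coins)
...dp[2]=2, dp[3]=3, dp[4]=4, dp[5]=5, dp[6]=1, dp[7]=2
Minimum coins for 7 = 2


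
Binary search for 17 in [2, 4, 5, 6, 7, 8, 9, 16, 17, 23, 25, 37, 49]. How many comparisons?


Search for 17:
[0,12] mid=6 arr[6]=9
[7,12] mid=9 arr[9]=23
[7,8] mid=7 arr[7]=16
[8,8] mid=8 arr[8]=17
Total: 4 comparisons
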